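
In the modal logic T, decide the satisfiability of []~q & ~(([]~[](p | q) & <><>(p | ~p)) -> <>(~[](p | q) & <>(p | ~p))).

Unsatisfiable

1. []~q & ~(([]~[](p | q) & <><>(p | ~p)) -> <>(~[](p | q) & <>(p | ~p))), u
2. []~q, u
3. ~(([]~[](p | q) & <><>(p | ~p)) -> <>(~[](p | q) & <>(p | ~p))), u
4. []~[](p | q) & <><>(p | ~p), u
5. ~<>(~[](p | q) & <>(p | ~p)), u
6. []~[](p | q), u
7. <><>(p | ~p), u
8. ~q, u
9. ~(~[](p | q) & <>(p | ~p)), u
10. ~[](p | q), u
11. [](p | q), u
12. p | q, u
13. p, u
14. <>(p | ~p), v
15. ~q, v
16. ~(~[](p | q) & <>(p | ~p)), v
17. ~[](p | q), v
18. p | q, v
19. [](p | q), v
20. p, v
21. ~(p | q), w
22. ~p, w
23. ~q, w
24. ~(~[](p | q) & <>(p | ~p)), w
25. ~[](p | q), w
26. p | q, w
27. ~<>(p | ~p), w
28. ~(p | ~p), w
29. p, w
Accessibility: uRu, uRv, uRw, vRv, wRw
Branch closes: p and ~p both at w.
(One branch shown.) All branches close.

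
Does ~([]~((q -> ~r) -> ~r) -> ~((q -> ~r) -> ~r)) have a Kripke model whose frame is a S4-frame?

1. ~([]~((q -> ~r) -> ~r) -> ~((q -> ~r) -> ~r)), u
2. []~((q -> ~r) -> ~r), u
3. (q -> ~r) -> ~r, u
4. ~((q -> ~r) -> ~r), u
5. q -> ~r, u
6. r, u
7. ~(q -> ~r), u
8. q, u
9. ~r, u
Accessibility: uRu
Branch closes: r and ~r both at u.
(One branch shown.) All branches close.

Unsatisfiable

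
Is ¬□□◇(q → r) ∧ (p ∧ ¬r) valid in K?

Invalid (countermodel exists)

Tableau for the negation ¬(¬□□◇(q → r) ∧ (p ∧ ¬r)):
1. ¬(¬□□◇(q → r) ∧ (p ∧ ¬r)), u
2. ¬(p ∧ ¬r), u   [¬∧-rule on 1 (branches; this branch)]
3. r, u   [¬∧-rule on 2 (branches; this branch)]
The negation has an open branch (countermodel exists).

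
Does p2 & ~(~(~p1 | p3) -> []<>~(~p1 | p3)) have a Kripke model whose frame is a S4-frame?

1. p2 & ~(~(~p1 | p3) -> []<>~(~p1 | p3)), w0
2. p2, w0
3. ~(~(~p1 | p3) -> []<>~(~p1 | p3)), w0
4. ~(~p1 | p3), w0
5. ~[]<>~(~p1 | p3), w0
6. p1, w0
7. ~p3, w0
8. ~<>~(~p1 | p3), w1
9. ~p1 | p3, w1
10. p3, w1
Accessibility: w0Rw0, w0Rw1, w1Rw1

Satisfiable (open branch found)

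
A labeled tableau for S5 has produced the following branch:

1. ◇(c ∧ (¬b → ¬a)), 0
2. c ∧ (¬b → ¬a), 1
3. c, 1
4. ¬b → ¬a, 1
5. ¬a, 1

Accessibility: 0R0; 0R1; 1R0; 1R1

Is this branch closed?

Not closed

No world carries both an atom and its negation.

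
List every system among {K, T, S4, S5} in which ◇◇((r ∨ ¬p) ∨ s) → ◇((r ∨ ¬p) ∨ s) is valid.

S4, S5

S4-tableau for the negation ¬(◇◇((r ∨ ¬p) ∨ s) → ◇((r ∨ ¬p) ∨ s)):
1. ¬(◇◇((r ∨ ¬p) ∨ s) → ◇((r ∨ ¬p) ∨ s)), 0
2. ◇◇((r ∨ ¬p) ∨ s), 0
3. ¬◇((r ∨ ¬p) ∨ s), 0
4. ¬((r ∨ ¬p) ∨ s), 0
5. ¬(r ∨ ¬p), 0
6. ¬s, 0
7. ¬r, 0
8. p, 0
9. ◇((r ∨ ¬p) ∨ s), 1
10. ¬((r ∨ ¬p) ∨ s), 1
11. ¬(r ∨ ¬p), 1
12. ¬s, 1
13. ¬r, 1
14. p, 1
15. (r ∨ ¬p) ∨ s, 2
16. ¬((r ∨ ¬p) ∨ s), 2
17. ¬(r ∨ ¬p), 2
18. ¬s, 2
19. ¬r, 2
20. p, 2
21. r ∨ ¬p, 2
22. ¬p, 2
Accessibility: 0R0, 0R1, 0R2, 1R1, 1R2, 2R2
Branch closes: p and ¬p both at 2.
Every branch closes (one shown): valid in S4, hence also in S5 (every theorem of S4 is a theorem of S5).
T-tableau for the negation ¬(◇◇((r ∨ ¬p) ∨ s) → ◇((r ∨ ¬p) ∨ s)):
1. ¬(◇◇((r ∨ ¬p) ∨ s) → ◇((r ∨ ¬p) ∨ s)), 0
2. ◇◇((r ∨ ¬p) ∨ s), 0
3. ¬◇((r ∨ ¬p) ∨ s), 0
4. ¬((r ∨ ¬p) ∨ s), 0
5. ¬(r ∨ ¬p), 0
6. ¬s, 0
7. ¬r, 0
8. p, 0
9. ◇((r ∨ ¬p) ∨ s), 1
10. ¬((r ∨ ¬p) ∨ s), 1
11. ¬(r ∨ ¬p), 1
12. ¬s, 1
13. ¬r, 1
14. p, 1
15. (r ∨ ¬p) ∨ s, 2
16. s, 2
Accessibility: 0R0, 0R1, 1R1, 1R2, 2R2
Complete open branch: countermodel on a T-frame, so not valid in T, nor in K (the same frame is also a K-frame).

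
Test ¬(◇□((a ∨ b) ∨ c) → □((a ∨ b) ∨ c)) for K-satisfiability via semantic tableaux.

Yes, satisfiable

1. ¬(◇□((a ∨ b) ∨ c) → □((a ∨ b) ∨ c)), w0
2. ◇□((a ∨ b) ∨ c), w0   [¬→-rule on 1]
3. ¬□((a ∨ b) ∨ c), w0   [¬→-rule on 1]
4. □((a ∨ b) ∨ c), w1   [◇-rule on 2: fresh world w1, w0Rw1]
5. ¬((a ∨ b) ∨ c), w2   [¬□-rule on 3: fresh world w2, w0Rw2]
6. ¬(a ∨ b), w2   [¬∨-rule on 5]
7. ¬c, w2   [¬∨-rule on 5]
8. ¬a, w2   [¬∨-rule on 6]
9. ¬b, w2   [¬∨-rule on 6]
Accessibility: w0Rw1, w0Rw2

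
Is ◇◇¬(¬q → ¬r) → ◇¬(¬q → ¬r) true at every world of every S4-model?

Tableau for the negation ¬(◇◇¬(¬q → ¬r) → ◇¬(¬q → ¬r)):
1. ¬(◇◇¬(¬q → ¬r) → ◇¬(¬q → ¬r)), w0
2. ◇◇¬(¬q → ¬r), w0
3. ¬◇¬(¬q → ¬r), w0
4. ¬q → ¬r, w0
5. ¬r, w0
6. ◇¬(¬q → ¬r), w1
7. ¬q → ¬r, w1
8. ¬r, w1
9. ¬(¬q → ¬r), w2
10. ¬q, w2
11. r, w2
12. ¬q → ¬r, w2
13. ¬r, w2
Accessibility: w0Rw0, w0Rw1, w0Rw2, w1Rw1, w1Rw2, w2Rw2
Branch closes: r and ¬r both at w2.
All branches of the negation close; one closing branch shown above.

Valid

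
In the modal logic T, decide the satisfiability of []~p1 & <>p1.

Unsatisfiable (every branch closes)

1. []~p1 & <>p1, w0
2. []~p1, w0
3. <>p1, w0
4. ~p1, w0
5. p1, w1
6. ~p1, w1
Accessibility: w0Rw0, w0Rw1, w1Rw1
Branch closes: p1 and ~p1 both at w1.
All branches of the tableau close; one closing branch shown above.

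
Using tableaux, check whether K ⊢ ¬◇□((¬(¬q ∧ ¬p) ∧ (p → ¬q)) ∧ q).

Tableau for the negation ◇□((¬(¬q ∧ ¬p) ∧ (p → ¬q)) ∧ q):
1. ◇□((¬(¬q ∧ ¬p) ∧ (p → ¬q)) ∧ q), w0
2. □((¬(¬q ∧ ¬p) ∧ (p → ¬q)) ∧ q), w1   [◇-rule on 1: fresh world w1, w0Rw1]
Accessibility: w0Rw1
The negation has an open branch (countermodel exists).

Not valid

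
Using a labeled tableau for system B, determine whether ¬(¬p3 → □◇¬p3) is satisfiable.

1. ¬(¬p3 → □◇¬p3), u
2. ¬p3, u
3. ¬□◇¬p3, u
4. ¬◇¬p3, v
5. p3, u
Accessibility: uRu, uRv, vRu, vRv
Branch closes: p3 and ¬p3 both at u.
All branches of the tableau close; one closing branch shown above.

No, unsatisfiable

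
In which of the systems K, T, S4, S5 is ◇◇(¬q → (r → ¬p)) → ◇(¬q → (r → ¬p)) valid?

T-tableau for the negation ¬(◇◇(¬q → (r → ¬p)) → ◇(¬q → (r → ¬p))):
1. ¬(◇◇(¬q → (r → ¬p)) → ◇(¬q → (r → ¬p))), 0
2. ◇◇(¬q → (r → ¬p)), 0
3. ¬◇(¬q → (r → ¬p)), 0
4. ¬(¬q → (r → ¬p)), 0
5. ¬q, 0
6. ¬(r → ¬p), 0
7. r, 0
8. p, 0
9. ◇(¬q → (r → ¬p)), 1
10. ¬(¬q → (r → ¬p)), 1
11. ¬q, 1
12. ¬(r → ¬p), 1
13. r, 1
14. p, 1
15. ¬q → (r → ¬p), 2
16. r → ¬p, 2
17. ¬p, 2
Accessibility: 0R0, 0R1, 1R1, 1R2, 2R2
Complete open branch: countermodel on a T-frame, so not valid in T, nor in K (the same frame is also a K-frame).
S4-tableau for the negation ¬(◇◇(¬q → (r → ¬p)) → ◇(¬q → (r → ¬p))):
1. ¬(◇◇(¬q → (r → ¬p)) → ◇(¬q → (r → ¬p))), 0
2. ◇◇(¬q → (r → ¬p)), 0
3. ¬◇(¬q → (r → ¬p)), 0
4. ¬(¬q → (r → ¬p)), 0
5. ¬q, 0
6. ¬(r → ¬p), 0
7. r, 0
8. p, 0
9. ◇(¬q → (r → ¬p)), 1
10. ¬(¬q → (r → ¬p)), 1
11. ¬q, 1
12. ¬(r → ¬p), 1
13. r, 1
14. p, 1
15. ¬q → (r → ¬p), 2
16. ¬(¬q → (r → ¬p)), 2
17. ¬q, 2
18. ¬(r → ¬p), 2
19. r, 2
20. p, 2
21. r → ¬p, 2
22. ¬p, 2
Accessibility: 0R0, 0R1, 0R2, 1R1, 1R2, 2R2
Branch closes: p and ¬p both at 2.
Every branch closes (one shown): valid in S4, hence also in S5 (every theorem of S4 is a theorem of S5).

S4, S5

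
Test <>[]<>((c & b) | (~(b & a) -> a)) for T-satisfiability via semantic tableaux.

Satisfiable (open branch found)

1. <>[]<>((c & b) | (~(b & a) -> a)), w0
2. []<>((c & b) | (~(b & a) -> a)), w1   [<>-rule on 1: fresh world w1, w0Rw1]
3. <>((c & b) | (~(b & a) -> a)), w1   [[]-rule on 2 via w1Rw1]
4. (c & b) | (~(b & a) -> a), w2   [<>-rule on 3: fresh world w2, w1Rw2]
5. <>((c & b) | (~(b & a) -> a)), w2   [[]-rule on 2 via w1Rw2]
6. ~(b & a) -> a, w2   [|-rule on 4 (branches; this branch)]
7. a, w2   [->-rule on 6 (branches; this branch)]
8. (c & b) | (~(b & a) -> a), w3   [<>-rule on 5: fresh world w3, w2Rw3]
9. ~(b & a) -> a, w3   [|-rule on 8 (branches; this branch)]
10. a, w3   [->-rule on 9 (branches; this branch)]
Accessibility: w0Rw0, w0Rw1, w1Rw1, w1Rw2, w2Rw2, w2Rw3, w3Rw3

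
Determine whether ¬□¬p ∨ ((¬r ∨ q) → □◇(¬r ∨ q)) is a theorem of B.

Tableau for the negation ¬(¬□¬p ∨ ((¬r ∨ q) → □◇(¬r ∨ q))):
1. ¬(¬□¬p ∨ ((¬r ∨ q) → □◇(¬r ∨ q))), u
2. □¬p, u
3. ¬((¬r ∨ q) → □◇(¬r ∨ q)), u
4. ¬r ∨ q, u
5. ¬□◇(¬r ∨ q), u
6. ¬p, u
7. q, u
8. ¬◇(¬r ∨ q), v
9. ¬p, v
10. ¬(¬r ∨ q), u
11. r, u
12. ¬q, u
Accessibility: uRu, uRv, vRu, vRv
Branch closes: q and ¬q both at u.
Every branch of the negation's tableau closes; the branch above is one of them.

Yes, valid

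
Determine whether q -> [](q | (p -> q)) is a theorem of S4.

Not valid

Tableau for the negation ~(q -> [](q | (p -> q))):
1. ~(q -> [](q | (p -> q))), u
2. q, u
3. ~[](q | (p -> q)), u
4. ~(q | (p -> q)), v
5. ~q, v
6. ~(p -> q), v
7. p, v
Accessibility: uRu, uRv, vRv
The negation has an open branch (countermodel exists).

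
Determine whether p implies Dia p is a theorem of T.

Yes, valid

Tableau for the negation not (p implies Dia p):
1. not (p implies Dia p), u
2. p, u
3. not Dia p, u
4. not p, u
Accessibility: uRu
Branch closes: p and not p both at u.
Every branch of the negation's tableau closes; the branch above is one of them.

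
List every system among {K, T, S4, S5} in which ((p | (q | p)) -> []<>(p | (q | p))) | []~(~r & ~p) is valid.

S5-tableau for the negation ~(((p | (q | p)) -> []<>(p | (q | p))) | []~(~r & ~p)):
1. ~(((p | (q | p)) -> []<>(p | (q | p))) | []~(~r & ~p)), w0
2. ~((p | (q | p)) -> []<>(p | (q | p))), w0
3. ~[]~(~r & ~p), w0
4. p | (q | p), w0
5. ~[]<>(p | (q | p)), w0
6. q | p, w0
7. q, w0
8. ~r & ~p, w1
9. ~r, w1
10. ~p, w1
11. ~<>(p | (q | p)), w2
12. ~(p | (q | p)), w0
13. ~p, w0
14. ~(q | p), w0
15. ~q, w0
Accessibility: w0Rw0, w0Rw1, w0Rw2, w1Rw0, w1Rw1, w1Rw2, w2Rw0, w2Rw1, w2Rw2
Branch closes: q and ~q both at w0.
Every branch closes (one shown): valid in S5.
S4-tableau for the negation ~(((p | (q | p)) -> []<>(p | (q | p))) | []~(~r & ~p)):
1. ~(((p | (q | p)) -> []<>(p | (q | p))) | []~(~r & ~p)), w0
2. ~((p | (q | p)) -> []<>(p | (q | p))), w0
3. ~[]~(~r & ~p), w0
4. p | (q | p), w0
5. ~[]<>(p | (q | p)), w0
6. q | p, w0
7. p, w0
8. ~r & ~p, w1
9. ~r, w1
10. ~p, w1
11. ~<>(p | (q | p)), w2
12. ~(p | (q | p)), w2
13. ~p, w2
14. ~(q | p), w2
15. ~q, w2
Accessibility: w0Rw0, w0Rw1, w0Rw2, w1Rw1, w2Rw2
Complete open branch: countermodel on an S4-frame, so not valid in S4, nor in K, T (the same frame is also a K-frame and a T-frame).

S5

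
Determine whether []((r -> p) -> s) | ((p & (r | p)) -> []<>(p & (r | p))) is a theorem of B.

Yes, valid

Tableau for the negation ~([]((r -> p) -> s) | ((p & (r | p)) -> []<>(p & (r | p)))):
1. ~([]((r -> p) -> s) | ((p & (r | p)) -> []<>(p & (r | p)))), u
2. ~[]((r -> p) -> s), u
3. ~((p & (r | p)) -> []<>(p & (r | p))), u
4. p & (r | p), u
5. ~[]<>(p & (r | p)), u
6. p, u
7. r | p, u
8. ~((r -> p) -> s), v
9. r -> p, v
10. ~s, v
11. p, v
12. ~<>(p & (r | p)), w
13. ~(p & (r | p)), u
14. ~(p & (r | p)), w
15. ~(r | p), u
16. ~r, u
17. ~p, u
Accessibility: uRu, uRv, uRw, vRu, vRv, wRu, wRw
Branch closes: p and ~p both at u.
All branches of the negation close; one closing branch shown above.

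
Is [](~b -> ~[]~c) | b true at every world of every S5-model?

Not valid

Tableau for the negation ~([](~b -> ~[]~c) | b):
1. ~([](~b -> ~[]~c) | b), w0
2. ~[](~b -> ~[]~c), w0
3. ~b, w0
4. ~(~b -> ~[]~c), w1
5. ~b, w1
6. []~c, w1
7. ~c, w0
8. ~c, w1
Accessibility: w0Rw0, w0Rw1, w1Rw0, w1Rw1
The negation has an open branch (countermodel exists).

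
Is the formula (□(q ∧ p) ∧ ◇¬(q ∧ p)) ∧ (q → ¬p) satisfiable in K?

1. (□(q ∧ p) ∧ ◇¬(q ∧ p)) ∧ (q → ¬p), 0
2. □(q ∧ p) ∧ ◇¬(q ∧ p), 0
3. q → ¬p, 0
4. □(q ∧ p), 0
5. ◇¬(q ∧ p), 0
6. ¬p, 0
7. ¬(q ∧ p), 1
8. q ∧ p, 1
9. q, 1
10. p, 1
11. ¬p, 1
Accessibility: 0R1
Branch closes: p and ¬p both at 1.
Every branch closes; the branch above is one of them.

Unsatisfiable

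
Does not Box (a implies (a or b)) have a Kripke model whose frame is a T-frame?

1. not Box (a implies (a or b)), w0
2. not (a implies (a or b)), w1
3. a, w1
4. not (a or b), w1
5. not a, w1
6. not b, w1
Accessibility: w0Rw0, w0Rw1, w1Rw1
Branch closes: a and not a both at w1.
All branches of the tableau close; one closing branch shown above.

Unsatisfiable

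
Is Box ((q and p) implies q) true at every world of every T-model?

Tableau for the negation not Box ((q and p) implies q):
1. not Box ((q and p) implies q), u
2. not ((q and p) implies q), v
3. q and p, v
4. not q, v
5. q, v
6. p, v
Accessibility: uRu, uRv, vRv
Branch closes: q and not q both at v.
Every branch of the negation's tableau closes; the branch above is one of them.

Yes, valid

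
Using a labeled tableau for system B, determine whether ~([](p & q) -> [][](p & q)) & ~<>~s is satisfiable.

1. ~([](p & q) -> [][](p & q)) & ~<>~s, u
2. ~([](p & q) -> [][](p & q)), u   [&-rule on 1]
3. ~<>~s, u   [&-rule on 1]
4. [](p & q), u   [~->-rule on 2]
5. ~[][](p & q), u   [~->-rule on 2]
6. s, u   [~<>-rule on 3 via uRu]
7. p & q, u   [[]-rule on 4 via uRu]
8. p, u   [&-rule on 7]
9. q, u   [&-rule on 7]
10. ~[](p & q), v   [~[]-rule on 5: fresh world v, uRv]
11. s, v   [~<>-rule on 3 via uRv]
12. p & q, v   [[]-rule on 4 via uRv]
13. p, v   [&-rule on 12]
14. q, v   [&-rule on 12]
15. ~(p & q), w   [~[]-rule on 10: fresh world w, vRw]
16. ~q, w   [~&-rule on 15 (branches; this branch)]
Accessibility: uRu, uRv, vRu, vRv, vRw, wRv, wRw

Satisfiable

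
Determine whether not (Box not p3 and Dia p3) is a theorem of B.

Tableau for the negation Box not p3 and Dia p3:
1. Box not p3 and Dia p3, 0
2. Box not p3, 0   [and-rule on 1]
3. Dia p3, 0   [and-rule on 1]
4. not p3, 0   [Box-rule on 2 via 0R0]
5. p3, 1   [Dia-rule on 3: fresh world 1, 0R1]
6. not p3, 1   [Box-rule on 2 via 0R1]
Accessibility: 0R0, 0R1, 1R0, 1R1
Branch closes: p3 and not p3 both at 1.
All branches of the negation close; one closing branch shown above.

Yes, valid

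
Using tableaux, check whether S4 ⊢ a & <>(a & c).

Tableau for the negation ~(a & <>(a & c)):
1. ~(a & <>(a & c)), w0
2. ~<>(a & c), w0   [~&-rule on 1 (branches; this branch)]
3. ~(a & c), w0   [~<>-rule on 2 via w0Rw0]
4. ~c, w0   [~&-rule on 3 (branches; this branch)]
Accessibility: w0Rw0
The negation has an open branch (countermodel exists).

No, not valid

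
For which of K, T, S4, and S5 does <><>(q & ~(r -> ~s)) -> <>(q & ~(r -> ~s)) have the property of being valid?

S4, S5

S4-tableau for the negation ~(<><>(q & ~(r -> ~s)) -> <>(q & ~(r -> ~s))):
1. ~(<><>(q & ~(r -> ~s)) -> <>(q & ~(r -> ~s))), w0
2. <><>(q & ~(r -> ~s)), w0
3. ~<>(q & ~(r -> ~s)), w0
4. ~(q & ~(r -> ~s)), w0
5. r -> ~s, w0
6. ~s, w0
7. <>(q & ~(r -> ~s)), w1
8. ~(q & ~(r -> ~s)), w1
9. r -> ~s, w1
10. ~s, w1
11. q & ~(r -> ~s), w2
12. q, w2
13. ~(r -> ~s), w2
14. r, w2
15. s, w2
16. ~(q & ~(r -> ~s)), w2
17. r -> ~s, w2
18. ~s, w2
Accessibility: w0Rw0, w0Rw1, w0Rw2, w1Rw1, w1Rw2, w2Rw2
Branch closes: s and ~s both at w2.
Every branch closes (one shown): valid in S4, hence also in S5 (every theorem of S4 is a theorem of S5).
T-tableau for the negation ~(<><>(q & ~(r -> ~s)) -> <>(q & ~(r -> ~s))):
1. ~(<><>(q & ~(r -> ~s)) -> <>(q & ~(r -> ~s))), w0
2. <><>(q & ~(r -> ~s)), w0
3. ~<>(q & ~(r -> ~s)), w0
4. ~(q & ~(r -> ~s)), w0
5. r -> ~s, w0
6. ~s, w0
7. <>(q & ~(r -> ~s)), w1
8. ~(q & ~(r -> ~s)), w1
9. r -> ~s, w1
10. ~s, w1
11. q & ~(r -> ~s), w2
12. q, w2
13. ~(r -> ~s), w2
14. r, w2
15. s, w2
Accessibility: w0Rw0, w0Rw1, w1Rw1, w1Rw2, w2Rw2
Complete open branch: countermodel on a T-frame, so not valid in T, nor in K (the same frame is also a K-frame).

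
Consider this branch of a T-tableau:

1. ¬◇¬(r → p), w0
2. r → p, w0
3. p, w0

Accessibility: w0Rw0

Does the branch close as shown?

There is no literal clash: for every atom and world, at most one sign appears.

Open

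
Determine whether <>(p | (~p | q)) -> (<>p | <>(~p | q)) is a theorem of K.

Yes, valid

Tableau for the negation ~(<>(p | (~p | q)) -> (<>p | <>(~p | q))):
1. ~(<>(p | (~p | q)) -> (<>p | <>(~p | q))), w0
2. <>(p | (~p | q)), w0   [~->-rule on 1]
3. ~(<>p | <>(~p | q)), w0   [~->-rule on 1]
4. ~<>p, w0   [~|-rule on 3]
5. ~<>(~p | q), w0   [~|-rule on 3]
6. p | (~p | q), w1   [<>-rule on 2: fresh world w1, w0Rw1]
7. ~p, w1   [~<>-rule on 4 via w0Rw1]
8. ~(~p | q), w1   [~<>-rule on 5 via w0Rw1]
9. p, w1   [~|-rule on 8]
10. ~q, w1   [~|-rule on 8]
Accessibility: w0Rw1
Branch closes: p and ~p both at w1.
All branches of the negation close; one closing branch shown above.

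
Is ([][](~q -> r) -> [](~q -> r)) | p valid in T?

Tableau for the negation ~(([][](~q -> r) -> [](~q -> r)) | p):
1. ~(([][](~q -> r) -> [](~q -> r)) | p), 0
2. ~([][](~q -> r) -> [](~q -> r)), 0
3. ~p, 0
4. [][](~q -> r), 0
5. ~[](~q -> r), 0
6. [](~q -> r), 0
7. ~q -> r, 0
8. r, 0
9. ~(~q -> r), 1
10. ~q, 1
11. ~r, 1
12. [](~q -> r), 1
13. ~q -> r, 1
14. r, 1
Accessibility: 0R0, 0R1, 1R1
Branch closes: r and ~r both at 1.
Every branch of the negation's tableau closes; the branch above is one of them.

Yes, valid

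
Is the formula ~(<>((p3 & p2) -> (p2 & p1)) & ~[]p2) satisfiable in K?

Yes, satisfiable

1. ~(<>((p3 & p2) -> (p2 & p1)) & ~[]p2), w0
2. []p2, w0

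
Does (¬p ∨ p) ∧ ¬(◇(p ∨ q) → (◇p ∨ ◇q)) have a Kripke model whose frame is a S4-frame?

1. (¬p ∨ p) ∧ ¬(◇(p ∨ q) → (◇p ∨ ◇q)), w0
2. ¬p ∨ p, w0
3. ¬(◇(p ∨ q) → (◇p ∨ ◇q)), w0
4. ◇(p ∨ q), w0
5. ¬(◇p ∨ ◇q), w0
6. ¬◇p, w0
7. ¬◇q, w0
8. ¬p, w0
9. ¬q, w0
10. p ∨ q, w1
11. ¬p, w1
12. ¬q, w1
13. q, w1
Accessibility: w0Rw0, w0Rw1, w1Rw1
Branch closes: q and ¬q both at w1.
Every branch closes; the branch above is one of them.

Unsatisfiable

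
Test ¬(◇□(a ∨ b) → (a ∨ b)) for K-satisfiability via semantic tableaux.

Yes, satisfiable

1. ¬(◇□(a ∨ b) → (a ∨ b)), 0
2. ◇□(a ∨ b), 0
3. ¬(a ∨ b), 0
4. ¬a, 0
5. ¬b, 0
6. □(a ∨ b), 1
Accessibility: 0R1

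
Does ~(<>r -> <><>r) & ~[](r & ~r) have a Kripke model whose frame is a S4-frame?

Unsatisfiable (every branch closes)

1. ~(<>r -> <><>r) & ~[](r & ~r), 0
2. ~(<>r -> <><>r), 0   [&-rule on 1]
3. ~[](r & ~r), 0   [&-rule on 1]
4. <>r, 0   [~->-rule on 2]
5. ~<><>r, 0   [~->-rule on 2]
6. ~<>r, 0   [~<>-rule on 5 via 0R0]
7. ~r, 0   [~<>-rule on 6 via 0R0]
8. ~(r & ~r), 1   [~[]-rule on 3: fresh world 1, 0R1]
9. ~<>r, 1   [~<>-rule on 5 via 0R1]
10. ~r, 1   [~<>-rule on 6 via 0R1]
11. r, 2   [<>-rule on 4: fresh world 2, 0R2]
12. ~<>r, 2   [~<>-rule on 5 via 0R2]
13. ~r, 2   [~<>-rule on 6 via 0R2]
Accessibility: 0R0, 0R1, 0R2, 1R1, 2R2
Branch closes: r and ~r both at 2.
Every branch closes; the branch above is one of them.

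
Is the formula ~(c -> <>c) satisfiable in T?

1. ~(c -> <>c), w0
2. c, w0
3. ~<>c, w0
4. ~c, w0
Accessibility: w0Rw0
Branch closes: c and ~c both at w0.
Every branch closes; the branch above is one of them.

No, unsatisfiable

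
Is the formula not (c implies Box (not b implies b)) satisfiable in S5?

Satisfiable

1. not (c implies Box (not b implies b)), w0
2. c, w0   [neg-implies-rule on 1]
3. not Box (not b implies b), w0   [neg-implies-rule on 1]
4. not (not b implies b), w1   [neg-Box-rule on 3: fresh world w1, w0Rw1]
5. not b, w1   [neg-implies-rule on 4]
Accessibility: w0Rw0, w0Rw1, w1Rw0, w1Rw1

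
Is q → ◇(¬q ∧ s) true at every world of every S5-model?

Tableau for the negation ¬(q → ◇(¬q ∧ s)):
1. ¬(q → ◇(¬q ∧ s)), u
2. q, u
3. ¬◇(¬q ∧ s), u
4. ¬(¬q ∧ s), u
5. ¬s, u
Accessibility: uRu
The negation has an open branch (countermodel exists).

Invalid (countermodel exists)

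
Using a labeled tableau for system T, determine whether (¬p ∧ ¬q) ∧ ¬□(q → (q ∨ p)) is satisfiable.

No, unsatisfiable

1. (¬p ∧ ¬q) ∧ ¬□(q → (q ∨ p)), 0
2. ¬p ∧ ¬q, 0
3. ¬□(q → (q ∨ p)), 0
4. ¬p, 0
5. ¬q, 0
6. ¬(q → (q ∨ p)), 1
7. q, 1
8. ¬(q ∨ p), 1
9. ¬q, 1
10. ¬p, 1
Accessibility: 0R0, 0R1, 1R1
Branch closes: q and ¬q both at 1.
Every branch closes; the branch above is one of them.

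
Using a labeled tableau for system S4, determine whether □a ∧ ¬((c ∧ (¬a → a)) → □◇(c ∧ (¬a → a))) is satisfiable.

Satisfiable

1. □a ∧ ¬((c ∧ (¬a → a)) → □◇(c ∧ (¬a → a))), u
2. □a, u
3. ¬((c ∧ (¬a → a)) → □◇(c ∧ (¬a → a))), u
4. c ∧ (¬a → a), u
5. ¬□◇(c ∧ (¬a → a)), u
6. c, u
7. ¬a → a, u
8. a, u
9. ¬◇(c ∧ (¬a → a)), v
10. a, v
11. ¬(c ∧ (¬a → a)), v
12. ¬c, v
Accessibility: uRu, uRv, vRv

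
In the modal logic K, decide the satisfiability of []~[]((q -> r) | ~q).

Satisfiable (open branch found)

1. []~[]((q -> r) | ~q), 0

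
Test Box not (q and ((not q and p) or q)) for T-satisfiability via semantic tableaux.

1. Box not (q and ((not q and p) or q)), u
2. not (q and ((not q and p) or q)), u
3. not ((not q and p) or q), u
4. not (not q and p), u
5. not q, u
6. not p, u
Accessibility: uRu

Satisfiable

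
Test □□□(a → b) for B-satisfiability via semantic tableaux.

1. □□□(a → b), u
2. □□(a → b), u
3. □(a → b), u
4. a → b, u
5. b, u
Accessibility: uRu

Yes, satisfiable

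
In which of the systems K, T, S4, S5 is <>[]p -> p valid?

S5

S5-tableau for the negation ~(<>[]p -> p):
1. ~(<>[]p -> p), w0
2. <>[]p, w0   [~->-rule on 1]
3. ~p, w0   [~->-rule on 1]
4. []p, w1   [<>-rule on 2: fresh world w1, w0Rw1]
5. p, w0   [[]-rule on 4 via w1Rw0]
Accessibility: w0Rw0, w0Rw1, w1Rw0, w1Rw1
Branch closes: p and ~p both at w0.
Every branch closes (one shown): valid in S5.
S4-tableau for the negation ~(<>[]p -> p):
1. ~(<>[]p -> p), w0
2. <>[]p, w0   [~->-rule on 1]
3. ~p, w0   [~->-rule on 1]
4. []p, w1   [<>-rule on 2: fresh world w1, w0Rw1]
5. p, w1   [[]-rule on 4 via w1Rw1]
Accessibility: w0Rw0, w0Rw1, w1Rw1
Complete open branch: countermodel on an S4-frame, so not valid in S4, nor in K, T (the same frame is also a K-frame and a T-frame).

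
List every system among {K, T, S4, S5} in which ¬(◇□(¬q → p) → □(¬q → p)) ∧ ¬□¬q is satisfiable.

K, T, S4

S4-tableau for the formula:
1. ¬(◇□(¬q → p) → □(¬q → p)) ∧ ¬□¬q, u
2. ¬(◇□(¬q → p) → □(¬q → p)), u
3. ¬□¬q, u
4. ◇□(¬q → p), u
5. ¬□(¬q → p), u
6. q, v
7. □(¬q → p), w
8. ¬q → p, w
9. p, w
10. ¬(¬q → p), x
11. ¬q, x
12. ¬p, x
Accessibility: uRu, uRv, uRw, uRx, vRv, wRw, xRx
Complete open branch: satisfiable in S4, hence also in K, T (this S4-model is also a K-model and a T-model).
S5-tableau for the formula:
1. ¬(◇□(¬q → p) → □(¬q → p)) ∧ ¬□¬q, u
2. ¬(◇□(¬q → p) → □(¬q → p)), u
3. ¬□¬q, u
4. ◇□(¬q → p), u
5. ¬□(¬q → p), u
6. q, v
7. □(¬q → p), w
8. ¬q → p, u
9. ¬q → p, v
10. ¬q → p, w
11. p, u
12. p, v
13. p, w
14. ¬(¬q → p), x
15. ¬q, x
16. ¬p, x
17. ¬q → p, x
18. p, x
Accessibility: uRu, uRv, uRw, uRx, vRu, vRv, vRw, vRx, wRu, wRv, wRw, wRx, xRu, xRv, xRw, xRx
Branch closes: p and ¬p both at x.
Every branch closes (one shown): unsatisfiable in S5.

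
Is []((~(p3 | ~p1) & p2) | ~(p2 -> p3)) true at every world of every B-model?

Tableau for the negation ~[]((~(p3 | ~p1) & p2) | ~(p2 -> p3)):
1. ~[]((~(p3 | ~p1) & p2) | ~(p2 -> p3)), 0
2. ~((~(p3 | ~p1) & p2) | ~(p2 -> p3)), 1   [~[]-rule on 1: fresh world 1, 0R1]
3. ~(~(p3 | ~p1) & p2), 1   [~|-rule on 2]
4. p2 -> p3, 1   [~|-rule on 2]
5. ~p2, 1   [~&-rule on 3 (branches; this branch)]
6. p3, 1   [->-rule on 4 (branches; this branch)]
Accessibility: 0R0, 0R1, 1R0, 1R1
The negation has an open branch (countermodel exists).

Invalid (countermodel exists)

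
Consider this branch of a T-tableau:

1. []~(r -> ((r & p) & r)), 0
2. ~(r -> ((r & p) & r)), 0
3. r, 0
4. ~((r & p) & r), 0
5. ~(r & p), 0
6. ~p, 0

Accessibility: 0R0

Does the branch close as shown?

No world carries both an atom and its negation.

No, open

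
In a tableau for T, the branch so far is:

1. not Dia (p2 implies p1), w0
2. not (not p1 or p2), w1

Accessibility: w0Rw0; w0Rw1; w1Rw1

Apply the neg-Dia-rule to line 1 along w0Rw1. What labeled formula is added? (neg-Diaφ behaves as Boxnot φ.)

not (p2 implies p1), w1

neg-Diaφ behaves as Boxnot φ: propagate the negated body to each accessible world.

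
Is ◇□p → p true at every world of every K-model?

No, not valid

Tableau for the negation ¬(◇□p → p):
1. ¬(◇□p → p), w0
2. ◇□p, w0   [¬→-rule on 1]
3. ¬p, w0   [¬→-rule on 1]
4. □p, w1   [◇-rule on 2: fresh world w1, w0Rw1]
Accessibility: w0Rw1
The negation has an open branch (countermodel exists).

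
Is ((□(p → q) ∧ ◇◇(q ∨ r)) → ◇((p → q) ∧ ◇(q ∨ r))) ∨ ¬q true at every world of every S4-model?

Valid

Tableau for the negation ¬(((□(p → q) ∧ ◇◇(q ∨ r)) → ◇((p → q) ∧ ◇(q ∨ r))) ∨ ¬q):
1. ¬(((□(p → q) ∧ ◇◇(q ∨ r)) → ◇((p → q) ∧ ◇(q ∨ r))) ∨ ¬q), 0
2. ¬((□(p → q) ∧ ◇◇(q ∨ r)) → ◇((p → q) ∧ ◇(q ∨ r))), 0   [¬∨-rule on 1]
3. q, 0   [¬∨-rule on 1]
4. □(p → q) ∧ ◇◇(q ∨ r), 0   [¬→-rule on 2]
5. ¬◇((p → q) ∧ ◇(q ∨ r)), 0   [¬→-rule on 2]
6. □(p → q), 0   [∧-rule on 4]
7. ◇◇(q ∨ r), 0   [∧-rule on 4]
8. ¬((p → q) ∧ ◇(q ∨ r)), 0   [¬◇-rule on 5 via 0R0]
9. p → q, 0   [□-rule on 6 via 0R0]
10. ¬◇(q ∨ r), 0   [¬∧-rule on 8 (branches; this branch)]
11. ¬(q ∨ r), 0   [¬◇-rule on 10 via 0R0]
12. ¬q, 0   [¬∨-rule on 11]
13. ¬r, 0   [¬∨-rule on 11]
Accessibility: 0R0
Branch closes: q and ¬q both at 0.
Every branch of the negation's tableau closes; the branch above is one of them.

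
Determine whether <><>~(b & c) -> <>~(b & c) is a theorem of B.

Tableau for the negation ~(<><>~(b & c) -> <>~(b & c)):
1. ~(<><>~(b & c) -> <>~(b & c)), w0
2. <><>~(b & c), w0   [~->-rule on 1]
3. ~<>~(b & c), w0   [~->-rule on 1]
4. b & c, w0   [~<>-rule on 3 via w0Rw0]
5. b, w0   [&-rule on 4]
6. c, w0   [&-rule on 4]
7. <>~(b & c), w1   [<>-rule on 2: fresh world w1, w0Rw1]
8. b & c, w1   [~<>-rule on 3 via w0Rw1]
9. b, w1   [&-rule on 8]
10. c, w1   [&-rule on 8]
11. ~(b & c), w2   [<>-rule on 7: fresh world w2, w1Rw2]
12. ~c, w2   [~&-rule on 11 (branches; this branch)]
Accessibility: w0Rw0, w0Rw1, w1Rw0, w1Rw1, w1Rw2, w2Rw1, w2Rw2
The negation has an open branch (countermodel exists).

Not valid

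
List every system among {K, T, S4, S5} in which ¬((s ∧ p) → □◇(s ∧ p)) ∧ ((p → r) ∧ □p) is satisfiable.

K, T, S4

S5-tableau for the formula:
1. ¬((s ∧ p) → □◇(s ∧ p)) ∧ ((p → r) ∧ □p), u
2. ¬((s ∧ p) → □◇(s ∧ p)), u   [∧-rule on 1]
3. (p → r) ∧ □p, u   [∧-rule on 1]
4. s ∧ p, u   [¬→-rule on 2]
5. ¬□◇(s ∧ p), u   [¬→-rule on 2]
6. p → r, u   [∧-rule on 3]
7. □p, u   [∧-rule on 3]
8. s, u   [∧-rule on 4]
9. p, u   [∧-rule on 4]
10. r, u   [→-rule on 6 (branches; this branch)]
11. ¬◇(s ∧ p), v   [¬□-rule on 5: fresh world v, uRv]
12. p, v   [□-rule on 7 via uRv]
13. ¬(s ∧ p), u   [¬◇-rule on 11 via vRu]
14. ¬(s ∧ p), v   [¬◇-rule on 11 via vRv]
15. ¬p, u   [¬∧-rule on 13 (branches; this branch)]
Accessibility: uRu, uRv, vRu, vRv
Branch closes: p and ¬p both at u.
Every branch closes (one shown): unsatisfiable in S5.
S4-tableau for the formula:
1. ¬((s ∧ p) → □◇(s ∧ p)) ∧ ((p → r) ∧ □p), u
2. ¬((s ∧ p) → □◇(s ∧ p)), u   [∧-rule on 1]
3. (p → r) ∧ □p, u   [∧-rule on 1]
4. s ∧ p, u   [¬→-rule on 2]
5. ¬□◇(s ∧ p), u   [¬→-rule on 2]
6. p → r, u   [∧-rule on 3]
7. □p, u   [∧-rule on 3]
8. s, u   [∧-rule on 4]
9. p, u   [∧-rule on 4]
10. r, u   [→-rule on 6 (branches; this branch)]
11. ¬◇(s ∧ p), v   [¬□-rule on 5: fresh world v, uRv]
12. p, v   [□-rule on 7 via uRv]
13. ¬(s ∧ p), v   [¬◇-rule on 11 via vRv]
14. ¬s, v   [¬∧-rule on 13 (branches; this branch)]
Accessibility: uRu, uRv, vRv
Complete open branch: satisfiable in S4, hence also in K, T (this S4-model is also a K-model and a T-model).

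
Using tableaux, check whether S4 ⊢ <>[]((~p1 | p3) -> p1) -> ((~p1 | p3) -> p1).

No, not valid

Tableau for the negation ~(<>[]((~p1 | p3) -> p1) -> ((~p1 | p3) -> p1)):
1. ~(<>[]((~p1 | p3) -> p1) -> ((~p1 | p3) -> p1)), u
2. <>[]((~p1 | p3) -> p1), u
3. ~((~p1 | p3) -> p1), u
4. ~p1 | p3, u
5. ~p1, u
6. p3, u
7. []((~p1 | p3) -> p1), v
8. (~p1 | p3) -> p1, v
9. p1, v
Accessibility: uRu, uRv, vRv
The negation has an open branch (countermodel exists).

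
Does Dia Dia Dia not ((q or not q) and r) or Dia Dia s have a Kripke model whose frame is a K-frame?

1. Dia Dia Dia not ((q or not q) and r) or Dia Dia s, w0
2. Dia Dia s, w0
3. Dia s, w1
4. s, w2
Accessibility: w0Rw1, w1Rw2

Satisfiable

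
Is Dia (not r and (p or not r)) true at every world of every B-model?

No, not valid

Tableau for the negation not Dia (not r and (p or not r)):
1. not Dia (not r and (p or not r)), w0
2. not (not r and (p or not r)), w0
3. not (p or not r), w0
4. not p, w0
5. r, w0
Accessibility: w0Rw0
The negation has an open branch (countermodel exists).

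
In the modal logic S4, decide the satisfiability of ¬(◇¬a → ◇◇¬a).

No, unsatisfiable

1. ¬(◇¬a → ◇◇¬a), u
2. ◇¬a, u
3. ¬◇◇¬a, u
4. ¬◇¬a, u
5. a, u
6. ¬a, v
7. ¬◇¬a, v
8. a, v
Accessibility: uRu, uRv, vRv
Branch closes: a and ¬a both at v.
All branches of the tableau close; one closing branch shown above.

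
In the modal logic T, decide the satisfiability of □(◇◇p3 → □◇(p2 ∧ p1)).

Satisfiable

1. □(◇◇p3 → □◇(p2 ∧ p1)), w0
2. ◇◇p3 → □◇(p2 ∧ p1), w0   [□-rule on 1 via w0Rw0]
3. □◇(p2 ∧ p1), w0   [→-rule on 2 (branches; this branch)]
4. ◇(p2 ∧ p1), w0   [□-rule on 3 via w0Rw0]
5. p2 ∧ p1, w1   [◇-rule on 4: fresh world w1, w0Rw1]
6. p2, w1   [∧-rule on 5]
7. p1, w1   [∧-rule on 5]
8. ◇◇p3 → □◇(p2 ∧ p1), w1   [□-rule on 1 via w0Rw1]
9. ◇(p2 ∧ p1), w1   [□-rule on 3 via w0Rw1]
10. □◇(p2 ∧ p1), w1   [→-rule on 8 (branches; this branch)]
11. p2 ∧ p1, w2   [◇-rule on 9: fresh world w2, w1Rw2]
12. p2, w2   [∧-rule on 11]
13. p1, w2   [∧-rule on 11]
14. ◇(p2 ∧ p1), w2   [□-rule on 10 via w1Rw2]
15. p2 ∧ p1, w3   [◇-rule on 14: fresh world w3, w2Rw3]
16. p2, w3   [∧-rule on 15]
17. p1, w3   [∧-rule on 15]
Accessibility: w0Rw0, w0Rw1, w1Rw1, w1Rw2, w2Rw2, w2Rw3, w3Rw3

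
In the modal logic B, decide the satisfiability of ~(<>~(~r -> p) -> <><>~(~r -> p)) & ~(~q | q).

1. ~(<>~(~r -> p) -> <><>~(~r -> p)) & ~(~q | q), u
2. ~(<>~(~r -> p) -> <><>~(~r -> p)), u
3. ~(~q | q), u
4. <>~(~r -> p), u
5. ~<><>~(~r -> p), u
6. q, u
7. ~q, u
Accessibility: uRu
Branch closes: q and ~q both at u.
Every branch closes; the branch above is one of them.

Unsatisfiable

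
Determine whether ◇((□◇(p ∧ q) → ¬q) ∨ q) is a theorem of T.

Tableau for the negation ¬◇((□◇(p ∧ q) → ¬q) ∨ q):
1. ¬◇((□◇(p ∧ q) → ¬q) ∨ q), 0
2. ¬((□◇(p ∧ q) → ¬q) ∨ q), 0   [¬◇-rule on 1 via 0R0]
3. ¬(□◇(p ∧ q) → ¬q), 0   [¬∨-rule on 2]
4. ¬q, 0   [¬∨-rule on 2]
5. □◇(p ∧ q), 0   [¬→-rule on 3]
6. q, 0   [¬→-rule on 3]
Accessibility: 0R0
Branch closes: q and ¬q both at 0.
All branches of the negation close; one closing branch shown above.

Valid in T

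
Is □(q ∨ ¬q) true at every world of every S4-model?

Yes, valid

Tableau for the negation ¬□(q ∨ ¬q):
1. ¬□(q ∨ ¬q), u
2. ¬(q ∨ ¬q), v
3. ¬q, v
4. q, v
Accessibility: uRu, uRv, vRv
Branch closes: q and ¬q both at v.
Every branch of the negation's tableau closes; the branch above is one of them.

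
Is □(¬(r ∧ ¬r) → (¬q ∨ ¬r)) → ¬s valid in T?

Tableau for the negation ¬(□(¬(r ∧ ¬r) → (¬q ∨ ¬r)) → ¬s):
1. ¬(□(¬(r ∧ ¬r) → (¬q ∨ ¬r)) → ¬s), 0
2. □(¬(r ∧ ¬r) → (¬q ∨ ¬r)), 0   [¬→-rule on 1]
3. s, 0   [¬→-rule on 1]
4. ¬(r ∧ ¬r) → (¬q ∨ ¬r), 0   [□-rule on 2 via 0R0]
5. ¬q ∨ ¬r, 0   [→-rule on 4 (branches; this branch)]
6. ¬r, 0   [∨-rule on 5 (branches; this branch)]
Accessibility: 0R0
The negation has an open branch (countermodel exists).

No, not valid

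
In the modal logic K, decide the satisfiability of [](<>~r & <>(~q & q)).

1. [](<>~r & <>(~q & q)), 0

Satisfiable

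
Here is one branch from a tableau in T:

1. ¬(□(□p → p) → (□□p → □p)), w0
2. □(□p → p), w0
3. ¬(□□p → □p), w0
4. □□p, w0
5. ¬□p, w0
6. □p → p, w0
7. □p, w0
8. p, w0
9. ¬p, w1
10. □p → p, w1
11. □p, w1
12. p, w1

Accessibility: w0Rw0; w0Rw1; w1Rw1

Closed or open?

Both p and ¬p appear at w1.

Closed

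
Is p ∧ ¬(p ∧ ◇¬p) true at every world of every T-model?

Invalid (countermodel exists)

Tableau for the negation ¬(p ∧ ¬(p ∧ ◇¬p)):
1. ¬(p ∧ ¬(p ∧ ◇¬p)), u
2. p ∧ ◇¬p, u
3. p, u
4. ◇¬p, u
5. ¬p, v
Accessibility: uRu, uRv, vRv
The negation has an open branch (countermodel exists).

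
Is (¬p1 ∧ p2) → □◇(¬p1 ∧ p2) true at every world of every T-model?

Tableau for the negation ¬((¬p1 ∧ p2) → □◇(¬p1 ∧ p2)):
1. ¬((¬p1 ∧ p2) → □◇(¬p1 ∧ p2)), 0
2. ¬p1 ∧ p2, 0
3. ¬□◇(¬p1 ∧ p2), 0
4. ¬p1, 0
5. p2, 0
6. ¬◇(¬p1 ∧ p2), 1
7. ¬(¬p1 ∧ p2), 1
8. ¬p2, 1
Accessibility: 0R0, 0R1, 1R1
The negation has an open branch (countermodel exists).

Invalid (countermodel exists)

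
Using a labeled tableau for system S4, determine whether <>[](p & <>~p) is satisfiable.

1. <>[](p & <>~p), 0
2. [](p & <>~p), 1
3. p & <>~p, 1
4. p, 1
5. <>~p, 1
6. ~p, 2
7. p & <>~p, 2
8. p, 2
9. <>~p, 2
Accessibility: 0R0, 0R1, 0R2, 1R1, 1R2, 2R2
Branch closes: p and ~p both at 2.
Every branch closes; the branch above is one of them.

No, unsatisfiable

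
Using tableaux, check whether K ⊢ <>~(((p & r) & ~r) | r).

No, not valid

Tableau for the negation ~<>~(((p & r) & ~r) | r):
1. ~<>~(((p & r) & ~r) | r), u
The negation has an open branch (countermodel exists).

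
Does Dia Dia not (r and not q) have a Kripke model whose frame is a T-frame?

Yes, satisfiable

1. Dia Dia not (r and not q), 0
2. Dia not (r and not q), 1   [Dia-rule on 1: fresh world 1, 0R1]
3. not (r and not q), 2   [Dia-rule on 2: fresh world 2, 1R2]
4. q, 2   [neg-and-rule on 3 (branches; this branch)]
Accessibility: 0R0, 0R1, 1R1, 1R2, 2R2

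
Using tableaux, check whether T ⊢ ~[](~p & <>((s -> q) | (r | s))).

Tableau for the negation [](~p & <>((s -> q) | (r | s))):
1. [](~p & <>((s -> q) | (r | s))), w0
2. ~p & <>((s -> q) | (r | s)), w0   [[]-rule on 1 via w0Rw0]
3. ~p, w0   [&-rule on 2]
4. <>((s -> q) | (r | s)), w0   [&-rule on 2]
5. (s -> q) | (r | s), w1   [<>-rule on 4: fresh world w1, w0Rw1]
6. ~p & <>((s -> q) | (r | s)), w1   [[]-rule on 1 via w0Rw1]
7. ~p, w1   [&-rule on 6]
8. <>((s -> q) | (r | s)), w1   [&-rule on 6]
9. r | s, w1   [|-rule on 5 (branches; this branch)]
10. s, w1   [|-rule on 9 (branches; this branch)]
11. (s -> q) | (r | s), w2   [<>-rule on 8: fresh world w2, w1Rw2]
12. r | s, w2   [|-rule on 11 (branches; this branch)]
13. s, w2   [|-rule on 12 (branches; this branch)]
Accessibility: w0Rw0, w0Rw1, w1Rw1, w1Rw2, w2Rw2
The negation has an open branch (countermodel exists).

Not valid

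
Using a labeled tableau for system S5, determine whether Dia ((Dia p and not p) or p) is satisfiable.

1. Dia ((Dia p and not p) or p), u
2. (Dia p and not p) or p, v   [Dia-rule on 1: fresh world v, uRv]
3. p, v   [or-rule on 2 (branches; this branch)]
Accessibility: uRu, uRv, vRu, vRv

Yes, satisfiable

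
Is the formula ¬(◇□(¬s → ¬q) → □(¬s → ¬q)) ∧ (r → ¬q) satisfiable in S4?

Yes, satisfiable

1. ¬(◇□(¬s → ¬q) → □(¬s → ¬q)) ∧ (r → ¬q), 0
2. ¬(◇□(¬s → ¬q) → □(¬s → ¬q)), 0
3. r → ¬q, 0
4. ◇□(¬s → ¬q), 0
5. ¬□(¬s → ¬q), 0
6. ¬q, 0
7. □(¬s → ¬q), 1
8. ¬s → ¬q, 1
9. ¬q, 1
10. ¬(¬s → ¬q), 2
11. ¬s, 2
12. q, 2
Accessibility: 0R0, 0R1, 0R2, 1R1, 2R2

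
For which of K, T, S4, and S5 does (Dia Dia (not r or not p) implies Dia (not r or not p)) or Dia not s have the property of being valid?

S4, S5

S4-tableau for the negation not ((Dia Dia (not r or not p) implies Dia (not r or not p)) or Dia not s):
1. not ((Dia Dia (not r or not p) implies Dia (not r or not p)) or Dia not s), w0
2. not (Dia Dia (not r or not p) implies Dia (not r or not p)), w0
3. not Dia not s, w0
4. Dia Dia (not r or not p), w0
5. not Dia (not r or not p), w0
6. s, w0
7. not (not r or not p), w0
8. r, w0
9. p, w0
10. Dia (not r or not p), w1
11. s, w1
12. not (not r or not p), w1
13. r, w1
14. p, w1
15. not r or not p, w2
16. s, w2
17. not (not r or not p), w2
18. r, w2
19. p, w2
20. not p, w2
Accessibility: w0Rw0, w0Rw1, w0Rw2, w1Rw1, w1Rw2, w2Rw2
Branch closes: p and not p both at w2.
Every branch closes (one shown): valid in S4, hence also in S5 (every theorem of S4 is a theorem of S5).
T-tableau for the negation not ((Dia Dia (not r or not p) implies Dia (not r or not p)) or Dia not s):
1. not ((Dia Dia (not r or not p) implies Dia (not r or not p)) or Dia not s), w0
2. not (Dia Dia (not r or not p) implies Dia (not r or not p)), w0
3. not Dia not s, w0
4. Dia Dia (not r or not p), w0
5. not Dia (not r or not p), w0
6. s, w0
7. not (not r or not p), w0
8. r, w0
9. p, w0
10. Dia (not r or not p), w1
11. s, w1
12. not (not r or not p), w1
13. r, w1
14. p, w1
15. not r or not p, w2
16. not p, w2
Accessibility: w0Rw0, w0Rw1, w1Rw1, w1Rw2, w2Rw2
Complete open branch: countermodel on a T-frame, so not valid in T, nor in K (the same frame is also a K-frame).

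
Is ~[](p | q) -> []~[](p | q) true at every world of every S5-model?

Valid in S5

Tableau for the negation ~(~[](p | q) -> []~[](p | q)):
1. ~(~[](p | q) -> []~[](p | q)), u
2. ~[](p | q), u
3. ~[]~[](p | q), u
4. ~(p | q), v
5. ~p, v
6. ~q, v
7. [](p | q), w
8. p | q, u
9. p | q, v
10. p | q, w
11. q, u
12. q, v
Accessibility: uRu, uRv, uRw, vRu, vRv, vRw, wRu, wRv, wRw
Branch closes: q and ~q both at v.
Every branch of the negation's tableau closes; the branch above is one of them.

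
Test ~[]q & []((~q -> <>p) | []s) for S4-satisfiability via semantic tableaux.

1. ~[]q & []((~q -> <>p) | []s), w0
2. ~[]q, w0
3. []((~q -> <>p) | []s), w0
4. (~q -> <>p) | []s, w0
5. []s, w0
6. s, w0
7. ~q, w1
8. (~q -> <>p) | []s, w1
9. s, w1
10. []s, w1
Accessibility: w0Rw0, w0Rw1, w1Rw1

Yes, satisfiable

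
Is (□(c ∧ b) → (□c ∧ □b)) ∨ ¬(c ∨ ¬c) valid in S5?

Valid

Tableau for the negation ¬((□(c ∧ b) → (□c ∧ □b)) ∨ ¬(c ∨ ¬c)):
1. ¬((□(c ∧ b) → (□c ∧ □b)) ∨ ¬(c ∨ ¬c)), 0
2. ¬(□(c ∧ b) → (□c ∧ □b)), 0
3. c ∨ ¬c, 0
4. □(c ∧ b), 0
5. ¬(□c ∧ □b), 0
6. c ∧ b, 0
7. c, 0
8. b, 0
9. ¬□b, 0
10. ¬b, 1
11. c ∧ b, 1
12. c, 1
13. b, 1
Accessibility: 0R0, 0R1, 1R0, 1R1
Branch closes: b and ¬b both at 1.
Every branch of the negation's tableau closes; the branch above is one of them.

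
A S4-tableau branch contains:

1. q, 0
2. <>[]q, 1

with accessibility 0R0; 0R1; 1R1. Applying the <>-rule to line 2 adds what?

a fresh world 2 with 1R2, and []q at 2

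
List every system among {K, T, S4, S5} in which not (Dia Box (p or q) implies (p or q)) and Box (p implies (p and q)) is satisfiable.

K, T, S4

S5-tableau for the formula:
1. not (Dia Box (p or q) implies (p or q)) and Box (p implies (p and q)), 0
2. not (Dia Box (p or q) implies (p or q)), 0
3. Box (p implies (p and q)), 0
4. Dia Box (p or q), 0
5. not (p or q), 0
6. not p, 0
7. not q, 0
8. p implies (p and q), 0
9. Box (p or q), 1
10. p implies (p and q), 1
11. p or q, 0
12. p or q, 1
13. p and q, 1
14. p, 1
15. q, 1
16. q, 0
Accessibility: 0R0, 0R1, 1R0, 1R1
Branch closes: q and not q both at 0.
Every branch closes (one shown): unsatisfiable in S5.
S4-tableau for the formula:
1. not (Dia Box (p or q) implies (p or q)) and Box (p implies (p and q)), 0
2. not (Dia Box (p or q) implies (p or q)), 0
3. Box (p implies (p and q)), 0
4. Dia Box (p or q), 0
5. not (p or q), 0
6. not p, 0
7. not q, 0
8. p implies (p and q), 0
9. Box (p or q), 1
10. p implies (p and q), 1
11. p or q, 1
12. p and q, 1
13. p, 1
14. q, 1
Accessibility: 0R0, 0R1, 1R1
Complete open branch: satisfiable in S4, hence also in K, T (this S4-model is also a K-model and a T-model).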